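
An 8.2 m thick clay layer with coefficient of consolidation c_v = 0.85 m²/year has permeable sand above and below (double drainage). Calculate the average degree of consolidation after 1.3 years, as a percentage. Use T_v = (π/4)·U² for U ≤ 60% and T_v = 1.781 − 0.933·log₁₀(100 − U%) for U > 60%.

U ≈ 28.9 %

Drainage path length: H_d = H/2 = 4.1 m (double drainage).
T_v = c_v·t/H_d² = 0.85×1.3/4.1² = 0.065735.
T_v = 0.065735 corresponds to the U ≤ 60% branch:
U = √(4T_v/π) = 0.2893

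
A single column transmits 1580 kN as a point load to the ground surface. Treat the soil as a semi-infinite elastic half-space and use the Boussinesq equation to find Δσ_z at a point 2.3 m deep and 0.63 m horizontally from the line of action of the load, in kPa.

Δσ_z ≈ 119 kPa

Boussinesq vertical stress below a point load on an elastic half-space:
Δσ_z = 3P/(2πz²) · [1 + (r/z)²]^(−5/2)
r/z = 0.63/2.3 = 0.27391; [1+(r/z)²]^(−5/2) = 0.83455.
Δσ_z = 3×1580/(2π×2.3²) × 0.83455 = 142.61 × 0.83455 = 119 kPa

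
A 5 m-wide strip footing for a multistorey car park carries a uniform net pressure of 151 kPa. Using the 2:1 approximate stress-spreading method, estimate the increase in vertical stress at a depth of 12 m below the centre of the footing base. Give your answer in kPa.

By the 2:1 method the load spreads at 1 horizontal : 2 vertical, so at depth z the loaded area has grown by z in each plan dimension:
Δσ = qB/(B+z) = 151×5/(5+12) = 44.412 kPa

Δσ_z ≈ 44.4 kPa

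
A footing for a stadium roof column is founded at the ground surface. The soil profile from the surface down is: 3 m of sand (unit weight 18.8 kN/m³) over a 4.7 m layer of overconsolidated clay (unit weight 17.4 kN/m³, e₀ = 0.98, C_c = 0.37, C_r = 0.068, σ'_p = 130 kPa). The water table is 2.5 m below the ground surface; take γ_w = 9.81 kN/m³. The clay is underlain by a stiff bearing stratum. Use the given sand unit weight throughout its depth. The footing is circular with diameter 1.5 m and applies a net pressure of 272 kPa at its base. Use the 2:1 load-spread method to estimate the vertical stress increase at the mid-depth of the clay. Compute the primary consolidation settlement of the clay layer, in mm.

S_c ≈ 12.1 mm

Mid-depth of clay below the ground surface: z = 3 + 4.7/2 = 5.35 m.
Total vertical stress at mid-clay: σ_v = 18.8×3 + 17.4×2.35 = 97.29 kPa.
Pore pressure: u = 9.81×(5.35 − 2.5) = 27.959 kPa.
Initial effective stress: σ'_0 = σ_v − u = 97.29 − 27.959 = 69.331 kPa.
Stress increase at mid-clay by the 2:1 spreading method:
Δσ ≈ qD²/(D+z)² = 272×1.5²/(1.5+5.35)² = 13.043 kPa
Final effective stress: σ'_f = 69.331 + 13.043 = 82.374 kPa.
σ'_f = 82.374 ≤ σ'_p = 130 kPa, so the clay remains overconsolidated and only the recompression index applies:
S_c = C_r·H/(1+e₀)·log₁₀(σ'_f/σ'_0) = 0.068×4.7/1.98×log₁₀(82.374/69.331)
    = 0.16141 × 0.074863 = 0.01208 m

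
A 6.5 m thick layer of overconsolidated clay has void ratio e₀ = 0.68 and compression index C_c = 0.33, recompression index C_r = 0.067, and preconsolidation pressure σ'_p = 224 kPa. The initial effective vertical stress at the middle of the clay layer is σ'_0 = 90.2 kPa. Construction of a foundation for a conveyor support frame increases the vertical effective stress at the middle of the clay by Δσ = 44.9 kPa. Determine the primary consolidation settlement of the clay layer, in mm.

S_c ≈ 45.5 mm

Final effective stress: σ'_f = 90.2 + 44.9 = 135.1 kPa.
σ'_f = 135.1 ≤ σ'_p = 224 kPa, so the clay remains overconsolidated and only the recompression index applies:
S_c = C_r·H/(1+e₀)·log₁₀(σ'_f/σ'_0) = 0.067×6.5/1.68×log₁₀(135.1/90.2)
    = 0.25922 × 0.17545 = 0.04548 m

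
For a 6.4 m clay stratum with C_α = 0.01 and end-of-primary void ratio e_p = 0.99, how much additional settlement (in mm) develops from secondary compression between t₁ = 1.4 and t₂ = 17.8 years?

S_s ≈ 35.5 mm

Secondary compression: S_s = C_α·H/(1+e_p)·log₁₀(t₂/t₁)
S_s = 0.01×6.4/(1+0.99)×log₁₀(17.8/1.4)
    = 0.03216 × 1.104 = 0.03551 m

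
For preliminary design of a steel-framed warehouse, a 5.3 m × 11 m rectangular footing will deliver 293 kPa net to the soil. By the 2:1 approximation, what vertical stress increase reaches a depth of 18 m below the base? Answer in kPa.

Δσ_z ≈ 25.3 kPa

By the 2:1 method the load spreads at 1 horizontal : 2 vertical, so at depth z the loaded area has grown by z in each plan dimension:
Δσ = qBL/((B+z)(L+z)) = 293×5.3×11/((5.3+18)(11+18)) = 25.28 kPa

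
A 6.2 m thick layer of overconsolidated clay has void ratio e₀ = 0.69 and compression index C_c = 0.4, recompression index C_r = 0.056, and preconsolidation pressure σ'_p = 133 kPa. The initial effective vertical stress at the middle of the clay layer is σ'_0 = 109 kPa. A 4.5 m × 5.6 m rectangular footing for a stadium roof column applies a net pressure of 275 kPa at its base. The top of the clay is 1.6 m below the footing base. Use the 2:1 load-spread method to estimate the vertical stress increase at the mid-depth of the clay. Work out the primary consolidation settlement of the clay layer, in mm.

Mid-depth of clay below the footing base: z = 1.6 + 6.2/2 = 4.7 m.
Stress increase at mid-clay by the 2:1 spreading method:
Δσ = qBL/((B+z)(L+z)) = 275×4.5×5.6/((4.5+4.7)(5.6+4.7)) = 73.132 kPa
Final effective stress: σ'_f = 109 + 73.132 = 182.13 kPa.
σ'_f = 182.13 > σ'_p = 133 kPa, so the stress path crosses the preconsolidation pressure — recompression up to σ'_p, then virgin compression beyond:
S_c = H/(1+e₀)·[C_r·log₁₀(σ'_p/σ'_0) + C_c·log₁₀(σ'_f/σ'_p)]
    = 6.2/1.69 × [0.056×log₁₀(133/109) + 0.4×log₁₀(182.13/133)]
    = 3.6686 × [0.0048398 + 0.054612] = 0.2181 m

S_c ≈ 218 mm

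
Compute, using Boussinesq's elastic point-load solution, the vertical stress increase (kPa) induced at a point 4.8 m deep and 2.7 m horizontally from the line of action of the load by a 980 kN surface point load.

Boussinesq vertical stress below a point load on an elastic half-space:
Δσ_z = 3P/(2πz²) · [1 + (r/z)²]^(−5/2)
r/z = 2.7/4.8 = 0.5625; [1+(r/z)²]^(−5/2) = 0.50295.
Δσ_z = 3×980/(2π×4.8²) × 0.50295 = 20.309 × 0.50295 = 10.21 kPa

Δσ_z ≈ 10.2 kPa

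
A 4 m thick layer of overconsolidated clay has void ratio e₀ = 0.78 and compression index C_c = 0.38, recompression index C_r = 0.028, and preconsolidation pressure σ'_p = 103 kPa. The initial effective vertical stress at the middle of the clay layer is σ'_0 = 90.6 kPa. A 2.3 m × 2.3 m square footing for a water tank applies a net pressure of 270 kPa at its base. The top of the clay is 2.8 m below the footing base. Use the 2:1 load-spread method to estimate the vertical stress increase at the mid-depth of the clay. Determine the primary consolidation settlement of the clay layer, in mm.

Mid-depth of clay below the footing base: z = 2.8 + 4/2 = 4.8 m.
Stress increase at mid-clay by the 2:1 spreading method:
Δσ = qBL/((B+z)(L+z)) = 270×2.3×2.3/((2.3+4.8)(2.3+4.8)) = 28.334 kPa
Final effective stress: σ'_f = 90.6 + 28.334 = 118.93 kPa.
σ'_f = 118.93 > σ'_p = 103 kPa, so the stress path crosses the preconsolidation pressure — recompression up to σ'_p, then virgin compression beyond:
S_c = H/(1+e₀)·[C_r·log₁₀(σ'_p/σ'_0) + C_c·log₁₀(σ'_f/σ'_p)]
    = 4/1.78 × [0.028×log₁₀(103/90.6) + 0.38×log₁₀(118.93/103)]
    = 2.2472 × [0.0015599 + 0.023733] = 0.05684 m

S_c ≈ 56.8 mm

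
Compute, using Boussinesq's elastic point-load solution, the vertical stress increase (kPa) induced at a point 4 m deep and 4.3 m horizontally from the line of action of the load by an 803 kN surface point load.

Δσ_z ≈ 3.51 kPa

Boussinesq vertical stress below a point load on an elastic half-space:
Δσ_z = 3P/(2πz²) · [1 + (r/z)²]^(−5/2)
r/z = 4.3/4 = 1.075; [1+(r/z)²]^(−5/2) = 0.14658.
Δσ_z = 3×803/(2π×4²) × 0.14658 = 23.963 × 0.14658 = 3.512 kPa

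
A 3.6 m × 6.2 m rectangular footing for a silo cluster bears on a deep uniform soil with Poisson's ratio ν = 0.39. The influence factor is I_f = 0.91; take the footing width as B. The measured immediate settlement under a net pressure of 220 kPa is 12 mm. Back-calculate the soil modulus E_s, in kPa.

E_s ≈ 50900 kPa

S_e = q·B·(1−ν²)/E_s · I_f  ⇒  E_s = q·B·(1−ν²)·I_f / S_e.
E_s = 220 × 3.6 × 0.8479 × 0.91 / 0.012 = 50920 kPa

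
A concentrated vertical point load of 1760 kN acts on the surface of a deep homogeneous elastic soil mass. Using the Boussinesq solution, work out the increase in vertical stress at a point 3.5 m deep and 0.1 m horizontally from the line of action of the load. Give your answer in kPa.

Boussinesq vertical stress below a point load on an elastic half-space:
Δσ_z = 3P/(2πz²) · [1 + (r/z)²]^(−5/2)
r/z = 0.1/3.5 = 0.028571; [1+(r/z)²]^(−5/2) = 0.99796.
Δσ_z = 3×1760/(2π×3.5²) × 0.99796 = 68.599 × 0.99796 = 68.46 kPa

Δσ_z ≈ 68.5 kPa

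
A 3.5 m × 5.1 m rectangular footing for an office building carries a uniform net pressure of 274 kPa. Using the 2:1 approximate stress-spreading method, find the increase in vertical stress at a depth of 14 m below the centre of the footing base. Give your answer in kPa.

By the 2:1 method the load spreads at 1 horizontal : 2 vertical, so at depth z the loaded area has grown by z in each plan dimension:
Δσ = qBL/((B+z)(L+z)) = 274×3.5×5.1/((3.5+14)(5.1+14)) = 14.632 kPa

Δσ_z ≈ 14.6 kPa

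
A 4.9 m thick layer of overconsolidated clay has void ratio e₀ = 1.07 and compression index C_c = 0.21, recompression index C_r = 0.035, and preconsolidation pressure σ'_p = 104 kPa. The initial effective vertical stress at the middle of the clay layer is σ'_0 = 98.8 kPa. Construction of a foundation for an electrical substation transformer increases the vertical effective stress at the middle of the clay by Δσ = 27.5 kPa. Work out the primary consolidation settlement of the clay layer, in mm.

S_c ≈ 43.8 mm

Final effective stress: σ'_f = 98.8 + 27.5 = 126.3 kPa.
σ'_f = 126.3 > σ'_p = 104 kPa, so the stress path crosses the preconsolidation pressure — recompression up to σ'_p, then virgin compression beyond:
S_c = H/(1+e₀)·[C_r·log₁₀(σ'_p/σ'_0) + C_c·log₁₀(σ'_f/σ'_p)]
    = 4.9/2.07 × [0.035×log₁₀(104/98.8) + 0.21×log₁₀(126.3/104)]
    = 2.3671 × [0.00077967 + 0.017718] = 0.04379 m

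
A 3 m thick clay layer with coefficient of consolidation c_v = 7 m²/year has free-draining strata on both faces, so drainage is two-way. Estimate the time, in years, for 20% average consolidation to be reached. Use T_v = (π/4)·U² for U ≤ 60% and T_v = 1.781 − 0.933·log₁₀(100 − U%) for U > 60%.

Drainage path length: H_d = H/2 = 1.5 m (double drainage).
U ≤ 60%: T_v = (π/4)·U² = (π/4)×0.2² = 0.031416.
t = T_v·H_d²/c_v = 0.031416×1.5²/7 = 0.0101 years.

t ≈ 0.0101 years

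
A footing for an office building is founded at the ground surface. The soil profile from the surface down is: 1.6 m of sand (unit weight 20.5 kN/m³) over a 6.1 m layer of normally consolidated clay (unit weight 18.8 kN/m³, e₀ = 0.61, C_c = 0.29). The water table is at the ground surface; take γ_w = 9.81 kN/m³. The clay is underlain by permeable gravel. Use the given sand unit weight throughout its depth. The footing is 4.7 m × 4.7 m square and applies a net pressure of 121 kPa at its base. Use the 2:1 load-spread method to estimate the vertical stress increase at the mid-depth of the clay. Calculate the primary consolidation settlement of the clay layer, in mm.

Mid-depth of clay below the ground surface: z = 1.6 + 6.1/2 = 4.65 m.
Total vertical stress at mid-clay: σ_v = 20.5×1.6 + 18.8×3.05 = 90.14 kPa.
Pore pressure: u = 9.81×(4.65 − 0) = 45.617 kPa.
Initial effective stress: σ'_0 = σ_v − u = 90.14 − 45.617 = 44.523 kPa.
Stress increase at mid-clay by the 2:1 spreading method:
Δσ = qBL/((B+z)(L+z)) = 121×4.7×4.7/((4.7+4.65)(4.7+4.65)) = 30.574 kPa
Final effective stress: σ'_f = σ'_0 + Δσ = 44.523 + 30.574 = 75.097 kPa.
Normally consolidated clay, so the full stress increment lies on the virgin compression line:
S_c = C_c·H/(1+e₀)·log₁₀(σ'_f/σ'_0) = 0.29×6.1/(1+0.61)×log₁₀(75.097/44.523)
    = 1.0988 × 0.22704 = 0.2495 m

S_c ≈ 249 mm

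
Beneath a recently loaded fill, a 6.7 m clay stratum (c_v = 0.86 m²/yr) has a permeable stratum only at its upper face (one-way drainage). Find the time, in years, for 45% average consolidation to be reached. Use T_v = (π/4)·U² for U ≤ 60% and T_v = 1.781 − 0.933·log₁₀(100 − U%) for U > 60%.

t ≈ 8.3 years

Drainage path length: H_d = H = 6.7 m (single drainage).
U ≤ 60%: T_v = (π/4)·U² = (π/4)×0.45² = 0.15904.
t = T_v·H_d²/c_v = 0.15904×6.7²/0.86 = 8.302 years.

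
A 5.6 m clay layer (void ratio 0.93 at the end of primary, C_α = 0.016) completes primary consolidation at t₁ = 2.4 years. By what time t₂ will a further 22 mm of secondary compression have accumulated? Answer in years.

S_s = C_α·H/(1+e_p)·log₁₀(t₂/t₁) ⇒ log₁₀(t₂/t₁) = S_s·(1+e_p)/(C_α·H).
log₁₀(t₂/t₁) = 0.022 × (1+0.93) / (0.016×5.6) = 0.4739
t₂ = t₁ × 10^0.4739 = 2.4 × 2.978 = 7.147 years

t₂ ≈ 7.15 years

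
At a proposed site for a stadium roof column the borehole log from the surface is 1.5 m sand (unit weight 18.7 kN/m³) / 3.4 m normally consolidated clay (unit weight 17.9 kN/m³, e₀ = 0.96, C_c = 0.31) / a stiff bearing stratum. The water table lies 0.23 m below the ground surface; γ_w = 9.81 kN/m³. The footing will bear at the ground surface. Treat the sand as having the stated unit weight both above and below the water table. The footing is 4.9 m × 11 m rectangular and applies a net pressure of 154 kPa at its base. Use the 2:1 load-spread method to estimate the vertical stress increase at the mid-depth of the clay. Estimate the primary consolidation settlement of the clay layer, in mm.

Mid-depth of clay below the ground surface: z = 1.5 + 3.4/2 = 3.2 m.
Total vertical stress at mid-clay: σ_v = 18.7×1.5 + 17.9×1.7 = 58.48 kPa.
Pore pressure: u = 9.81×(3.2 − 0.23) = 29.136 kPa.
Initial effective stress: σ'_0 = σ_v − u = 58.48 − 29.136 = 29.344 kPa.
Stress increase at mid-clay by the 2:1 spreading method:
Δσ = qBL/((B+z)(L+z)) = 154×4.9×11/((4.9+3.2)(11+3.2)) = 72.167 kPa
Final effective stress: σ'_f = σ'_0 + Δσ = 29.344 + 72.167 = 101.51 kPa.
Normally consolidated clay, so the full stress increment lies on the virgin compression line:
S_c = C_c·H/(1+e₀)·log₁₀(σ'_f/σ'_0) = 0.31×3.4/(1+0.96)×log₁₀(101.51/29.344)
    = 0.53776 × 0.53899 = 0.2898 m

S_c ≈ 290 mm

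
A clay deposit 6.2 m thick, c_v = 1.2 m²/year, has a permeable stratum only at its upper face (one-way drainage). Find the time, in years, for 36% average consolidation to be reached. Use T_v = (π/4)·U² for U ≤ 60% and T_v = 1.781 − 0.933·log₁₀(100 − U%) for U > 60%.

t ≈ 3.26 years

Drainage path length: H_d = H = 6.2 m (single drainage).
U ≤ 60%: T_v = (π/4)·U² = (π/4)×0.36² = 0.10179.
t = T_v·H_d²/c_v = 0.10179×6.2²/1.2 = 3.261 years.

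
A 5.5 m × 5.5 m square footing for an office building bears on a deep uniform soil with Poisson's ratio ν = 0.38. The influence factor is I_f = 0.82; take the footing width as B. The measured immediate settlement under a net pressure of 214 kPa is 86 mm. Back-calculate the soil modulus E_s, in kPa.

E_s ≈ 9600 kPa

S_e = q·B·(1−ν²)/E_s · I_f  ⇒  E_s = q·B·(1−ν²)·I_f / S_e.
E_s = 214 × 5.5 × 0.8556 × 0.82 / 0.086 = 9602 kPa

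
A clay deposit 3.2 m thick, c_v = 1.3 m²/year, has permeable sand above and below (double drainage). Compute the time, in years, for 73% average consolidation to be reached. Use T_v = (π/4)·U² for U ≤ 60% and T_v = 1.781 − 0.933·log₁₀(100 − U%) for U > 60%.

t ≈ 0.877 years

Drainage path length: H_d = H/2 = 1.6 m (double drainage).
U > 60%: T_v = 1.781 − 0.933·log₁₀(100 − 73) = 0.44554.
t = T_v·H_d²/c_v = 0.44554×1.6²/1.3 = 0.8774 years.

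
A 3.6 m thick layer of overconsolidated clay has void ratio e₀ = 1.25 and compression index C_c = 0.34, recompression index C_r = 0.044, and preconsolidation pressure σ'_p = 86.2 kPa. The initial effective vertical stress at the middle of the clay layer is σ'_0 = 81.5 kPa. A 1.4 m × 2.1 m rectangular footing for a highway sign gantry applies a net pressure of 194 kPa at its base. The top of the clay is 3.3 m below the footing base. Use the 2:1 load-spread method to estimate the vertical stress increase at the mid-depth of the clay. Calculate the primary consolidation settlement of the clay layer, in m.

Mid-depth of clay below the footing base: z = 3.3 + 3.6/2 = 5.1 m.
Stress increase at mid-clay by the 2:1 spreading method:
Δσ = qBL/((B+z)(L+z)) = 194×1.4×2.1/((1.4+5.1)(2.1+5.1)) = 12.187 kPa
Final effective stress: σ'_f = 81.5 + 12.187 = 93.687 kPa.
σ'_f = 93.687 > σ'_p = 86.2 kPa, so the stress path crosses the preconsolidation pressure — recompression up to σ'_p, then virgin compression beyond:
S_c = H/(1+e₀)·[C_r·log₁₀(σ'_p/σ'_0) + C_c·log₁₀(σ'_f/σ'_p)]
    = 3.6/2.25 × [0.044×log₁₀(86.2/81.5) + 0.34×log₁₀(93.687/86.2)]
    = 1.6 × [0.0010714 + 0.012299] = 0.02139 m

S_c ≈ 0.0214 m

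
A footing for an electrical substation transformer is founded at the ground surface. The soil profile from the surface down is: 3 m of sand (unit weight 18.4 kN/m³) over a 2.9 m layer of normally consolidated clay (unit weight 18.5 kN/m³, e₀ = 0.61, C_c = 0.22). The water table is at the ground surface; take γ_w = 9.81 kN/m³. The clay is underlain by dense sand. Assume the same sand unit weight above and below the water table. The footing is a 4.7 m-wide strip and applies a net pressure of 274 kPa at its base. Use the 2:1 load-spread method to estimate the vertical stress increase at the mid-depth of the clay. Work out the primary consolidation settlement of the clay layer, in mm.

Mid-depth of clay below the ground surface: z = 3 + 2.9/2 = 4.45 m.
Total vertical stress at mid-clay: σ_v = 18.4×3 + 18.5×1.45 = 82.025 kPa.
Pore pressure: u = 9.81×(4.45 − 0) = 43.655 kPa.
Initial effective stress: σ'_0 = σ_v − u = 82.025 − 43.655 = 38.37 kPa.
Stress increase at mid-clay by the 2:1 spreading method:
Δσ = qB/(B+z) = 274×4.7/(4.7+4.45) = 140.74 kPa
Final effective stress: σ'_f = σ'_0 + Δσ = 38.37 + 140.74 = 179.11 kPa.
Normally consolidated clay, so the full stress increment lies on the virgin compression line:
S_c = C_c·H/(1+e₀)·log₁₀(σ'_f/σ'_0) = 0.22×2.9/(1+0.61)×log₁₀(179.11/38.37)
    = 0.39627 × 0.66913 = 0.2652 m

S_c ≈ 265 mm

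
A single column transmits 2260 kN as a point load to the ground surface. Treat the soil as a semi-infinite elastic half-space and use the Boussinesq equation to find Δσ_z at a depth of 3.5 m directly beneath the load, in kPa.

Boussinesq vertical stress below a point load on an elastic half-space:
Δσ_z = 3P/(2πz²) · [1 + (r/z)²]^(−5/2)
r/z = 0/3.5 = 0; [1+(r/z)²]^(−5/2) = 1.
Δσ_z = 3×2260/(2π×3.5²) × 1 = 88.087 × 1 = 88.09 kPa

Δσ_z ≈ 88.1 kPa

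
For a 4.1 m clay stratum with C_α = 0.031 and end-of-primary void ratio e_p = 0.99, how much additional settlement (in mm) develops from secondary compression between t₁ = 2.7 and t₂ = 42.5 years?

Secondary compression: S_s = C_α·H/(1+e_p)·log₁₀(t₂/t₁)
S_s = 0.031×4.1/(1+0.99)×log₁₀(42.5/2.7)
    = 0.06387 × 1.197 = 0.07645 m

S_s ≈ 76.5 mm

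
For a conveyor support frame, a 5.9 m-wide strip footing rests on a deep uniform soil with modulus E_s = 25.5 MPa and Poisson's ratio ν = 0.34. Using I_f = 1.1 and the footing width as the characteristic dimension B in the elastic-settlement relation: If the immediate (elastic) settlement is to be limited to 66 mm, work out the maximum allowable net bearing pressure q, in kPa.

q ≈ 293 kPa

E_s = 25.5 MPa = 25500 kPa.
S_e = q·B·(1−ν²)/E_s · I_f  ⇒  q = S_e·E_s / (B·(1−ν²)·I_f).
q = 0.066 × 25500 / (5.9 × 0.8844 × 1.1) = 293.2 kPa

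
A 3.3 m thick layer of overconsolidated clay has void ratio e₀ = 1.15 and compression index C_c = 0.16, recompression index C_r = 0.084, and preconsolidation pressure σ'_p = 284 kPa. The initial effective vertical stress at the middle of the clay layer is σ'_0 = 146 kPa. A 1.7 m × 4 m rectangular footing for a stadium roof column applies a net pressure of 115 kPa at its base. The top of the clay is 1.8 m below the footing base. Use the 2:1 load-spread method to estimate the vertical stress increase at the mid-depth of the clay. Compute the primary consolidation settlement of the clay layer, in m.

Mid-depth of clay below the footing base: z = 1.8 + 3.3/2 = 3.45 m.
Stress increase at mid-clay by the 2:1 spreading method:
Δσ = qBL/((B+z)(L+z)) = 115×1.7×4/((1.7+3.45)(4+3.45)) = 20.382 kPa
Final effective stress: σ'_f = 146 + 20.382 = 166.38 kPa.
σ'_f = 166.38 ≤ σ'_p = 284 kPa, so the clay remains overconsolidated and only the recompression index applies:
S_c = C_r·H/(1+e₀)·log₁₀(σ'_f/σ'_0) = 0.084×3.3/2.15×log₁₀(166.38/146)
    = 0.12893 × 0.056748 = 0.007317 m

S_c ≈ 0.00732 m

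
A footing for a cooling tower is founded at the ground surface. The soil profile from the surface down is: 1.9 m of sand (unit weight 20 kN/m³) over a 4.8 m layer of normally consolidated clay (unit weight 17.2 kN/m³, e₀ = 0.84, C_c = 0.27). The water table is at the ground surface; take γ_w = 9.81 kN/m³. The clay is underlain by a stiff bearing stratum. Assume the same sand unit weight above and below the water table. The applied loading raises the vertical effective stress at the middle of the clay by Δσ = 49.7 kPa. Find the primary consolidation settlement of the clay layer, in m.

S_c ≈ 0.26 m

Mid-depth of clay below the ground surface: z = 1.9 + 4.8/2 = 4.3 m.
Total vertical stress at mid-clay: σ_v = 20×1.9 + 17.2×2.4 = 79.28 kPa.
Pore pressure: u = 9.81×(4.3 − 0) = 42.183 kPa.
Initial effective stress: σ'_0 = σ_v − u = 79.28 − 42.183 = 37.097 kPa.
Final effective stress: σ'_f = σ'_0 + Δσ = 37.097 + 49.7 = 86.797 kPa.
Normally consolidated clay, so the full stress increment lies on the virgin compression line:
S_c = C_c·H/(1+e₀)·log₁₀(σ'_f/σ'_0) = 0.27×4.8/(1+0.84)×log₁₀(86.797/37.097)
    = 0.70435 × 0.36917 = 0.26 m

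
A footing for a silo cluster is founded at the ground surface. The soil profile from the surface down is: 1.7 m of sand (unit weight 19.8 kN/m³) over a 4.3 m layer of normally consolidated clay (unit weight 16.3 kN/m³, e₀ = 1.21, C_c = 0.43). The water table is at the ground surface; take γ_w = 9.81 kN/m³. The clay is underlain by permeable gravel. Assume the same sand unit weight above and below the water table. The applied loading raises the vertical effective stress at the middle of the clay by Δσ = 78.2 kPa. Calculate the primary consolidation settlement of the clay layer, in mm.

Mid-depth of clay below the ground surface: z = 1.7 + 4.3/2 = 3.85 m.
Total vertical stress at mid-clay: σ_v = 19.8×1.7 + 16.3×2.15 = 68.705 kPa.
Pore pressure: u = 9.81×(3.85 − 0) = 37.769 kPa.
Initial effective stress: σ'_0 = σ_v − u = 68.705 − 37.769 = 30.936 kPa.
Final effective stress: σ'_f = σ'_0 + Δσ = 30.936 + 78.2 = 109.14 kPa.
Normally consolidated clay, so the full stress increment lies on the virgin compression line:
S_c = C_c·H/(1+e₀)·log₁₀(σ'_f/σ'_0) = 0.43×4.3/(1+1.21)×log₁₀(109.14/30.936)
    = 0.83665 × 0.54752 = 0.4581 m

S_c ≈ 458 mm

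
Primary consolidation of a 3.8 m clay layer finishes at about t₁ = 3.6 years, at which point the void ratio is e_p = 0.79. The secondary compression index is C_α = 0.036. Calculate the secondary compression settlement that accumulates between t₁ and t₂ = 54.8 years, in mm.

S_s ≈ 90.4 mm

Secondary compression: S_s = C_α·H/(1+e_p)·log₁₀(t₂/t₁)
S_s = 0.036×3.8/(1+0.79)×log₁₀(54.8/3.6)
    = 0.07642 × 1.182 = 0.09037 m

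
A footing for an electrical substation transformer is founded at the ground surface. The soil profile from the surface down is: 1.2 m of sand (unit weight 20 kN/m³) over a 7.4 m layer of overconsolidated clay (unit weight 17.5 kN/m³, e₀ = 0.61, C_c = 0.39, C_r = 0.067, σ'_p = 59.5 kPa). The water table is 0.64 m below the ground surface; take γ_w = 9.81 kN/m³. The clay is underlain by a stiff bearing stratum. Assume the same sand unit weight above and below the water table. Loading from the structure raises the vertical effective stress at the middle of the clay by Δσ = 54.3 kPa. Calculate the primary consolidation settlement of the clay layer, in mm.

Mid-depth of clay below the ground surface: z = 1.2 + 7.4/2 = 4.9 m.
Total vertical stress at mid-clay: σ_v = 20×1.2 + 17.5×3.7 = 88.75 kPa.
Pore pressure: u = 9.81×(4.9 − 0.64) = 41.791 kPa.
Initial effective stress: σ'_0 = σ_v − u = 88.75 − 41.791 = 46.959 kPa.
Final effective stress: σ'_f = 46.959 + 54.3 = 101.26 kPa.
σ'_f = 101.26 > σ'_p = 59.5 kPa, so the stress path crosses the preconsolidation pressure — recompression up to σ'_p, then virgin compression beyond:
S_c = H/(1+e₀)·[C_r·log₁₀(σ'_p/σ'_0) + C_c·log₁₀(σ'_f/σ'_p)]
    = 7.4/1.61 × [0.067×log₁₀(59.5/46.959) + 0.39×log₁₀(101.26/59.5)]
    = 4.5963 × [0.0068875 + 0.090059] = 0.4456 m

S_c ≈ 446 mm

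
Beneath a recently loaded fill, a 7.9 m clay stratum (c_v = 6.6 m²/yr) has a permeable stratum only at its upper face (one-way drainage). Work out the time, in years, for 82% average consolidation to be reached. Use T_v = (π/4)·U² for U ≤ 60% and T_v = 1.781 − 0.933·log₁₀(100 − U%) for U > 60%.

t ≈ 5.77 years

Drainage path length: H_d = H = 7.9 m (single drainage).
U > 60%: T_v = 1.781 − 0.933·log₁₀(100 − 82) = 0.60983.
t = T_v·H_d²/c_v = 0.60983×7.9²/6.6 = 5.767 years.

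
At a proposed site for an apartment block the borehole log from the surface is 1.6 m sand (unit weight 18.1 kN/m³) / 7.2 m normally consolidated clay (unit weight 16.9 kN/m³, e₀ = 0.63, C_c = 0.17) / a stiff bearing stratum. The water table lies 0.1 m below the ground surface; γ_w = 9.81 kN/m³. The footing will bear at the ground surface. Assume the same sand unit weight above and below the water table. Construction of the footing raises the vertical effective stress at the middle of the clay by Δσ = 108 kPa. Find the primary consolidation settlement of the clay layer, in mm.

S_c ≈ 428 mm

Mid-depth of clay below the ground surface: z = 1.6 + 7.2/2 = 5.2 m.
Total vertical stress at mid-clay: σ_v = 18.1×1.6 + 16.9×3.6 = 89.8 kPa.
Pore pressure: u = 9.81×(5.2 − 0.1) = 50.031 kPa.
Initial effective stress: σ'_0 = σ_v − u = 89.8 − 50.031 = 39.769 kPa.
Final effective stress: σ'_f = σ'_0 + Δσ = 39.769 + 108 = 147.77 kPa.
Normally consolidated clay, so the full stress increment lies on the virgin compression line:
S_c = C_c·H/(1+e₀)·log₁₀(σ'_f/σ'_0) = 0.17×7.2/(1+0.63)×log₁₀(147.77/39.769)
    = 0.75092 × 0.57004 = 0.4281 m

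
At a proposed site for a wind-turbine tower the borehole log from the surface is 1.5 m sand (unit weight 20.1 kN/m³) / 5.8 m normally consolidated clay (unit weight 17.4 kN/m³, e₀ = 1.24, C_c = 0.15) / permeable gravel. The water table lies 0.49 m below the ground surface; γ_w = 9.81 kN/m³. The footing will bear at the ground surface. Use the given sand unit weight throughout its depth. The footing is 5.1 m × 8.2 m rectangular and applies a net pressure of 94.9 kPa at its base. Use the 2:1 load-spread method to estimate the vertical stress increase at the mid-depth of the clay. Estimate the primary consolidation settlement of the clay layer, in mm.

S_c ≈ 97.7 mm

Mid-depth of clay below the ground surface: z = 1.5 + 5.8/2 = 4.4 m.
Total vertical stress at mid-clay: σ_v = 20.1×1.5 + 17.4×2.9 = 80.61 kPa.
Pore pressure: u = 9.81×(4.4 − 0.49) = 38.357 kPa.
Initial effective stress: σ'_0 = σ_v − u = 80.61 − 38.357 = 42.253 kPa.
Stress increase at mid-clay by the 2:1 spreading method:
Δσ = qBL/((B+z)(L+z)) = 94.9×5.1×8.2/((5.1+4.4)(8.2+4.4)) = 33.156 kPa
Final effective stress: σ'_f = σ'_0 + Δσ = 42.253 + 33.156 = 75.409 kPa.
Normally consolidated clay, so the full stress increment lies on the virgin compression line:
S_c = C_c·H/(1+e₀)·log₁₀(σ'_f/σ'_0) = 0.15×5.8/(1+1.24)×log₁₀(75.409/42.253)
    = 0.38839 × 0.25157 = 0.09771 m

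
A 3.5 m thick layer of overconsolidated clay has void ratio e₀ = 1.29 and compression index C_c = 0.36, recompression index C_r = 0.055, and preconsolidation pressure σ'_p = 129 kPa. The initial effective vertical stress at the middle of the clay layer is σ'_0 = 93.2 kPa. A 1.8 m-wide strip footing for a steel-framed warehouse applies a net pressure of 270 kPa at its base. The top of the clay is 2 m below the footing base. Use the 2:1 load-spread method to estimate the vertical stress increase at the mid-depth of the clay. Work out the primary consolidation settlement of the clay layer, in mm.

Mid-depth of clay below the footing base: z = 2 + 3.5/2 = 3.75 m.
Stress increase at mid-clay by the 2:1 spreading method:
Δσ = qB/(B+z) = 270×1.8/(1.8+3.75) = 87.568 kPa
Final effective stress: σ'_f = 93.2 + 87.568 = 180.77 kPa.
σ'_f = 180.77 > σ'_p = 129 kPa, so the stress path crosses the preconsolidation pressure — recompression up to σ'_p, then virgin compression beyond:
S_c = H/(1+e₀)·[C_r·log₁₀(σ'_p/σ'_0) + C_c·log₁₀(σ'_f/σ'_p)]
    = 3.5/2.29 × [0.055×log₁₀(129/93.2) + 0.36×log₁₀(180.77/129)]
    = 1.5284 × [0.0077646 + 0.052753] = 0.0925 m

S_c ≈ 92.5 mm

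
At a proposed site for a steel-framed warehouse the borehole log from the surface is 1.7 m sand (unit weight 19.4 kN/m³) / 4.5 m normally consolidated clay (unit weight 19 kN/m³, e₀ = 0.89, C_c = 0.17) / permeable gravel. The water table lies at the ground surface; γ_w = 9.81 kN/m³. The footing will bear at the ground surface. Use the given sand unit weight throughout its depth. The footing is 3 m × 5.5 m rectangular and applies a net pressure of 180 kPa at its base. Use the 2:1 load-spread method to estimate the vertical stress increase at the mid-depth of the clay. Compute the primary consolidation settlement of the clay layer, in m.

Mid-depth of clay below the ground surface: z = 1.7 + 4.5/2 = 3.95 m.
Total vertical stress at mid-clay: σ_v = 19.4×1.7 + 19×2.25 = 75.73 kPa.
Pore pressure: u = 9.81×(3.95 − 0) = 38.75 kPa.
Initial effective stress: σ'_0 = σ_v − u = 75.73 − 38.75 = 36.98 kPa.
Stress increase at mid-clay by the 2:1 spreading method:
Δσ = qBL/((B+z)(L+z)) = 180×3×5.5/((3+3.95)(5.5+3.95)) = 45.221 kPa
Final effective stress: σ'_f = σ'_0 + Δσ = 36.98 + 45.221 = 82.201 kPa.
Normally consolidated clay, so the full stress increment lies on the virgin compression line:
S_c = C_c·H/(1+e₀)·log₁₀(σ'_f/σ'_0) = 0.17×4.5/(1+0.89)×log₁₀(82.201/36.98)
    = 0.40476 × 0.34691 = 0.1404 m

S_c ≈ 0.14 m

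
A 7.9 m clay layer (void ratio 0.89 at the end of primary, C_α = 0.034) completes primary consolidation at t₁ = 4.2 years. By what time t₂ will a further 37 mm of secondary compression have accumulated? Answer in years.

S_s = C_α·H/(1+e_p)·log₁₀(t₂/t₁) ⇒ log₁₀(t₂/t₁) = S_s·(1+e_p)/(C_α·H).
log₁₀(t₂/t₁) = 0.037 × (1+0.89) / (0.034×7.9) = 0.2603
t₂ = t₁ × 10^0.2603 = 4.2 × 1.821 = 7.649 years

t₂ ≈ 7.65 years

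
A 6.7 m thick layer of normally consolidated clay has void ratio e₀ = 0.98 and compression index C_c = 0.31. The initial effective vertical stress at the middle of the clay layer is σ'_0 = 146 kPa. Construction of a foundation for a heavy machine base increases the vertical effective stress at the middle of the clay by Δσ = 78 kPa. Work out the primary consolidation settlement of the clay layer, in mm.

Final effective stress: σ'_f = σ'_0 + Δσ = 146 + 78 = 224 kPa.
Normally consolidated clay, so the full stress increment lies on the virgin compression line:
S_c = C_c·H/(1+e₀)·log₁₀(σ'_f/σ'_0) = 0.31×6.7/(1+0.98)×log₁₀(224/146)
    = 1.049 × 0.1859 = 0.195 m

S_c ≈ 195 mm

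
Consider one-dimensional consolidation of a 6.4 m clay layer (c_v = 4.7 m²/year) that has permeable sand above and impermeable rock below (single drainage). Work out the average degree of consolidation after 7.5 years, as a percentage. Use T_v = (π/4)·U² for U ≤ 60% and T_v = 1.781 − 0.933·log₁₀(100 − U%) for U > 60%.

U ≈ 90.3 %

Drainage path length: H_d = H = 6.4 m (single drainage).
T_v = c_v·t/H_d² = 4.7×7.5/6.4² = 0.8606.
T_v = 0.8606 corresponds to the U > 60% branch:
U = 1 − 10^((1.781 − T_v)/0.933)/100 = 0.9031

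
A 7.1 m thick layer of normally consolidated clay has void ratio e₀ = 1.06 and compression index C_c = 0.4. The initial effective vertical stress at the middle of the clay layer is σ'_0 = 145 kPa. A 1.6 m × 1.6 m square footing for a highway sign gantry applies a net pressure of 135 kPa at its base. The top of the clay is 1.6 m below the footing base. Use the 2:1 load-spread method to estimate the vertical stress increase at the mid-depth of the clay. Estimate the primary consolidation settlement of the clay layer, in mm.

Mid-depth of clay below the footing base: z = 1.6 + 7.1/2 = 5.15 m.
Stress increase at mid-clay by the 2:1 spreading method:
Δσ = qBL/((B+z)(L+z)) = 135×1.6×1.6/((1.6+5.15)(1.6+5.15)) = 7.5852 kPa
Final effective stress: σ'_f = σ'_0 + Δσ = 145 + 7.5852 = 152.59 kPa.
Normally consolidated clay, so the full stress increment lies on the virgin compression line:
S_c = C_c·H/(1+e₀)·log₁₀(σ'_f/σ'_0) = 0.4×7.1/(1+1.06)×log₁₀(152.59/145)
    = 1.3786 × 0.022158 = 0.03055 m

S_c ≈ 30.5 mm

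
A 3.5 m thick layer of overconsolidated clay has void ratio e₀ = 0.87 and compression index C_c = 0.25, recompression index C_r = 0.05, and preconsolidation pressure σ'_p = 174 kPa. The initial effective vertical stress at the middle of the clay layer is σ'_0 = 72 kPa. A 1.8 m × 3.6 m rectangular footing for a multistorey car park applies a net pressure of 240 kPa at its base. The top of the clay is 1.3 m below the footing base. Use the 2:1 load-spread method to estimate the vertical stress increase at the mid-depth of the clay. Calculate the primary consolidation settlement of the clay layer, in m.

Mid-depth of clay below the footing base: z = 1.3 + 3.5/2 = 3.05 m.
Stress increase at mid-clay by the 2:1 spreading method:
Δσ = qBL/((B+z)(L+z)) = 240×1.8×3.6/((1.8+3.05)(3.6+3.05)) = 48.22 kPa
Final effective stress: σ'_f = 72 + 48.22 = 120.22 kPa.
σ'_f = 120.22 ≤ σ'_p = 174 kPa, so the clay remains overconsolidated and only the recompression index applies:
S_c = C_r·H/(1+e₀)·log₁₀(σ'_f/σ'_0) = 0.05×3.5/1.87×log₁₀(120.22/72)
    = 0.093585 × 0.22264 = 0.02084 m

S_c ≈ 0.0208 m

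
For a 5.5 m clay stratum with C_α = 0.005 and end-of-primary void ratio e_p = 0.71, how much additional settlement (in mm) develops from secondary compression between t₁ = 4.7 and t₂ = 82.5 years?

Secondary compression: S_s = C_α·H/(1+e_p)·log₁₀(t₂/t₁)
S_s = 0.005×5.5/(1+0.71)×log₁₀(82.5/4.7)
    = 0.01608 × 1.244 = 0.02001 m

S_s ≈ 20 mm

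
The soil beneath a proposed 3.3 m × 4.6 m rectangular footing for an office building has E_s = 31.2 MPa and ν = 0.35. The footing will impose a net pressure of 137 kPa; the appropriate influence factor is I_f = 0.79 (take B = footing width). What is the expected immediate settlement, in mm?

S_e ≈ 10 mm

Immediate (elastic) settlement: S_e = q·B·(1−ν²)/E_s · I_f.
E_s = 31.2 MPa = 31200 kPa.
S_e = 137 × 3.3 × (1 − 0.35²) / 31200 × 0.79
    = 137 × 3.3 × 0.8775 / 31200 × 0.79
    = 0.01005 m = 10.05 mm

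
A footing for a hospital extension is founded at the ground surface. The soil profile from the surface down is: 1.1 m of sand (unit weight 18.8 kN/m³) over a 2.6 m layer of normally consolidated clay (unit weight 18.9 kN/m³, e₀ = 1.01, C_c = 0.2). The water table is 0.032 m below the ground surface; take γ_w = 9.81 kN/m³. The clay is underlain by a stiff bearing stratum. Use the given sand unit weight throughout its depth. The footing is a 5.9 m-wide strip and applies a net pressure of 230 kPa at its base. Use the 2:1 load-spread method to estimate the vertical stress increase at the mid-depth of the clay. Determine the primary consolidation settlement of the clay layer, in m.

S_c ≈ 0.239 m

Mid-depth of clay below the ground surface: z = 1.1 + 2.6/2 = 2.4 m.
Total vertical stress at mid-clay: σ_v = 18.8×1.1 + 18.9×1.3 = 45.25 kPa.
Pore pressure: u = 9.81×(2.4 − 0.032) = 23.23 kPa.
Initial effective stress: σ'_0 = σ_v − u = 45.25 − 23.23 = 22.02 kPa.
Stress increase at mid-clay by the 2:1 spreading method:
Δσ = qB/(B+z) = 230×5.9/(5.9+2.4) = 163.49 kPa
Final effective stress: σ'_f = σ'_0 + Δσ = 22.02 + 163.49 = 185.51 kPa.
Normally consolidated clay, so the full stress increment lies on the virgin compression line:
S_c = C_c·H/(1+e₀)·log₁₀(σ'_f/σ'_0) = 0.2×2.6/(1+1.01)×log₁₀(185.51/22.02)
    = 0.25871 × 0.92555 = 0.2394 m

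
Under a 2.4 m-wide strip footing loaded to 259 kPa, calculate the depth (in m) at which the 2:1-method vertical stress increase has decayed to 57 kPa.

z ≈ 8.51 m

2:1 spreading — at depth z the loaded area has grown by z in each plan dimension:
qB/(B+z) = Δσ_z ⇒ z = qB/Δσ_z − B = 259×2.4/57 − 2.4 = 8.505 m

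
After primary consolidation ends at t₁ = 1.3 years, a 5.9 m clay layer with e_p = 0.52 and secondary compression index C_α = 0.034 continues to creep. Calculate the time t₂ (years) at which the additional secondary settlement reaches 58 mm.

S_s = C_α·H/(1+e_p)·log₁₀(t₂/t₁) ⇒ log₁₀(t₂/t₁) = S_s·(1+e_p)/(C_α·H).
log₁₀(t₂/t₁) = 0.058 × (1+0.52) / (0.034×5.9) = 0.4395
t₂ = t₁ × 10^0.4395 = 1.3 × 2.751 = 3.576 years

t₂ ≈ 3.58 years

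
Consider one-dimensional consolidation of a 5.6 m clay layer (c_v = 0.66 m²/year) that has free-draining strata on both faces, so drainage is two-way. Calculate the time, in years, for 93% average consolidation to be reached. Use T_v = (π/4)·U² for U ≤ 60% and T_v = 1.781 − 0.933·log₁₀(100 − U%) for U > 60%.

Drainage path length: H_d = H/2 = 2.8 m (double drainage).
U > 60%: T_v = 1.781 − 0.933·log₁₀(100 − 93) = 0.99252.
t = T_v·H_d²/c_v = 0.99252×2.8²/0.66 = 11.79 years.

t ≈ 11.8 years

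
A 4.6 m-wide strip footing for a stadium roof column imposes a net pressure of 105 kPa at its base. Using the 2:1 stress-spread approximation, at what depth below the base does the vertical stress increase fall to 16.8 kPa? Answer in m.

z ≈ 24.1 m

2:1 spreading — at depth z the loaded area has grown by z in each plan dimension:
qB/(B+z) = Δσ_z ⇒ z = qB/Δσ_z − B = 105×4.6/16.8 − 4.6 = 24.15 m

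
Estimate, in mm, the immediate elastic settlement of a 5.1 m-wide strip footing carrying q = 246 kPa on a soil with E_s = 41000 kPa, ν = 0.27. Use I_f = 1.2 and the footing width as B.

Immediate (elastic) settlement: S_e = q·B·(1−ν²)/E_s · I_f.
S_e = 246 × 5.1 × (1 − 0.27²) / 41000 × 1.2
    = 246 × 5.1 × 0.9271 / 41000 × 1.2
    = 0.03404 m = 34.04 mm

S_e ≈ 34 mm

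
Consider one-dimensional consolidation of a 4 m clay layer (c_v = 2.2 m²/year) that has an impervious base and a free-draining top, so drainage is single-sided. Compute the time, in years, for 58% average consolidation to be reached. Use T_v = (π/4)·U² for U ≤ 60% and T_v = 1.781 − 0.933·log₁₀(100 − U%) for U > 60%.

Drainage path length: H_d = H = 4 m (single drainage).
U ≤ 60%: T_v = (π/4)·U² = (π/4)×0.58² = 0.26421.
t = T_v·H_d²/c_v = 0.26421×4²/2.2 = 1.922 years.

t ≈ 1.92 years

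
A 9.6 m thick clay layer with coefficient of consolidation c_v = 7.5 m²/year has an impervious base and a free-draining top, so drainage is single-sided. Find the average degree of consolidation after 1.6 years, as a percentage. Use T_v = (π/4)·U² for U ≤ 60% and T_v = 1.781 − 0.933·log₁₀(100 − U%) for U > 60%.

Drainage path length: H_d = H = 9.6 m (single drainage).
T_v = c_v·t/H_d² = 7.5×1.6/9.6² = 0.13021.
T_v = 0.13021 corresponds to the U ≤ 60% branch:
U = √(4T_v/π) = 0.4072

U ≈ 40.7 %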